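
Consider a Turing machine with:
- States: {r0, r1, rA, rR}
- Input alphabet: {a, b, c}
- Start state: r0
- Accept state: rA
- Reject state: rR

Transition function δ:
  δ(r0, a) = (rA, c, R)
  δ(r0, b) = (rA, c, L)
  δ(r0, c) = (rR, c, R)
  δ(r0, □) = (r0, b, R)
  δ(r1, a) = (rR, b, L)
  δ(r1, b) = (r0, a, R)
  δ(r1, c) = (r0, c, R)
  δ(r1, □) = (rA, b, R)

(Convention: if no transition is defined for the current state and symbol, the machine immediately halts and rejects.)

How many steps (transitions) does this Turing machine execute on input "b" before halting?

Execution trace:
Initial: [r0]b
Step 1: δ(r0, b) = (rA, c, L) → [rA]□c

The machine reaches the accept state rA and halts.

The machine executed 1 step before halting.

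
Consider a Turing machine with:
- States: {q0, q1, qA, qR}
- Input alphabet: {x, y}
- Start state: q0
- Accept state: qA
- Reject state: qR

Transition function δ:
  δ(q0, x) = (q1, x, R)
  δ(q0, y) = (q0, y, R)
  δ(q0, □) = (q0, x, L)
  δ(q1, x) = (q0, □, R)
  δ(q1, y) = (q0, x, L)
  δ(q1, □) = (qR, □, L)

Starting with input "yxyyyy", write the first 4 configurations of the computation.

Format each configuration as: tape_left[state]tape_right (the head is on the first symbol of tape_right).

Transitions applied:
Step 1: δ(q0, y) = (q0, y, R)
Step 2: δ(q0, x) = (q1, x, R)
Step 3: δ(q1, y) = (q0, x, L)

The first 4 configurations are:
[q0]yxyyyy ⊢ y[q0]xyyyy ⊢ yx[q1]yyyy ⊢ y[q0]xxyyy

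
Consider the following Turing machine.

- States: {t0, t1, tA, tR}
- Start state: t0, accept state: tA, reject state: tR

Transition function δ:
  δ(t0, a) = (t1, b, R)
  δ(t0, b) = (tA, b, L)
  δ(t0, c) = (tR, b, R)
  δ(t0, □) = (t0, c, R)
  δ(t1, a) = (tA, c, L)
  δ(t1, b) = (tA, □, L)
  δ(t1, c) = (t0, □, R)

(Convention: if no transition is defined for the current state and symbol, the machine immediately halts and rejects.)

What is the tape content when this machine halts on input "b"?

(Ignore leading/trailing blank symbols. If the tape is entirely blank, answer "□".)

Execution trace:
Initial: [t0]b
Step 1: δ(t0, b) = (tA, b, L) → [tA]□b

The machine reaches the accept state tA and halts.

Final tape (ignoring leading/trailing blanks): b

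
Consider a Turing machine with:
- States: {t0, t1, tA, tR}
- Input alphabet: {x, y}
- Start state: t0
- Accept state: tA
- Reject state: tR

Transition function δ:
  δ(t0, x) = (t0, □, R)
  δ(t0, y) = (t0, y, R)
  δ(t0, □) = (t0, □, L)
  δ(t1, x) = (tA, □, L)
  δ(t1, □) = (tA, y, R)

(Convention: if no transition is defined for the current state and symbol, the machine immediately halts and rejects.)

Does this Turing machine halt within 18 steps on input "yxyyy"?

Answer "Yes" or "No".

Execution trace:
Initial: [t0]yxyyy
Step 1: δ(t0, y) = (t0, y, R) → y[t0]xyyy
Step 2: δ(t0, x) = (t0, □, R) → y□[t0]yyy
Step 3: δ(t0, y) = (t0, y, R) → y□y[t0]yy
Step 4: δ(t0, y) = (t0, y, R) → y□yy[t0]y
Step 5: δ(t0, y) = (t0, y, R) → y□yyy[t0]□
Step 6: δ(t0, □) = (t0, □, L) → y□yy[t0]y□
Step 7: δ(t0, y) = (t0, y, R) → y□yyy[t0]□
Step 8: δ(t0, □) = (t0, □, L) → y□yy[t0]y□
Step 9: δ(t0, y) = (t0, y, R) → y□yyy[t0]□
Step 10: δ(t0, □) = (t0, □, L) → y□yy[t0]y□
Step 11: δ(t0, y) = (t0, y, R) → y□yyy[t0]□
Step 12: δ(t0, □) = (t0, □, L) → y□yy[t0]y□
Step 13: δ(t0, y) = (t0, y, R) → y□yyy[t0]□
Step 14: δ(t0, □) = (t0, □, L) → y□yy[t0]y□
Step 15: δ(t0, y) = (t0, y, R) → y□yyy[t0]□
Step 16: δ(t0, □) = (t0, □, L) → y□yy[t0]y□
Step 17: δ(t0, y) = (t0, y, R) → y□yyy[t0]□
Step 18: δ(t0, □) = (t0, □, L) → y□yy[t0]y□

The machine has not reached a halting state after 18 steps.
The machine did not halt within the 18-step bound.

Answer: No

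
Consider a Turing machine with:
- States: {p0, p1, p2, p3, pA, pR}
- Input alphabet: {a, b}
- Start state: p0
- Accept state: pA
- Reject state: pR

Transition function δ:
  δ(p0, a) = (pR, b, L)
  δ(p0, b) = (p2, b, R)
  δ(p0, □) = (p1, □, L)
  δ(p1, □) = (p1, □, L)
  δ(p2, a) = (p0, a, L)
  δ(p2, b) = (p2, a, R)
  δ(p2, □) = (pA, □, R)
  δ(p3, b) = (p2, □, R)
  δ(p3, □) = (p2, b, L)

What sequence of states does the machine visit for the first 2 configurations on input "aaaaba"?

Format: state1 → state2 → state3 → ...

Execution trace:
Initial: [p0]aaaaba
Step 1: δ(p0, a) = (pR, b, L) → [pR]□baaaba

The machine reaches the reject state pR and halts.

State sequence: p0 → pR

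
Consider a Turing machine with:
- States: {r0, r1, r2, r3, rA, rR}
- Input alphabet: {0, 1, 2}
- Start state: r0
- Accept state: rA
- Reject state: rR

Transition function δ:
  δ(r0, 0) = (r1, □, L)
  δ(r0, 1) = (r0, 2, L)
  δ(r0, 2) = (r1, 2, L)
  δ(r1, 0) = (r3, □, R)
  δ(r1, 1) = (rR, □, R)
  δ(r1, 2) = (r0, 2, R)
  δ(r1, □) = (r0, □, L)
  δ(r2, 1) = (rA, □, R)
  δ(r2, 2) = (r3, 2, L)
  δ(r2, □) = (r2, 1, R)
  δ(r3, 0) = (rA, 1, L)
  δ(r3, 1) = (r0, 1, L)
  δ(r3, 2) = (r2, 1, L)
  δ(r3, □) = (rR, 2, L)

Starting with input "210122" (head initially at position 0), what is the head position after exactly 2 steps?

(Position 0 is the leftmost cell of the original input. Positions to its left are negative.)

Execution trace (head position shown):
Step 0: [r0]210122  (head at position 0)
Step 1: move left → [r1]□210122  (head at position -1)
Step 2: move left → [r0]□□210122  (head at position -2)

After 2 steps, the head is at position -2.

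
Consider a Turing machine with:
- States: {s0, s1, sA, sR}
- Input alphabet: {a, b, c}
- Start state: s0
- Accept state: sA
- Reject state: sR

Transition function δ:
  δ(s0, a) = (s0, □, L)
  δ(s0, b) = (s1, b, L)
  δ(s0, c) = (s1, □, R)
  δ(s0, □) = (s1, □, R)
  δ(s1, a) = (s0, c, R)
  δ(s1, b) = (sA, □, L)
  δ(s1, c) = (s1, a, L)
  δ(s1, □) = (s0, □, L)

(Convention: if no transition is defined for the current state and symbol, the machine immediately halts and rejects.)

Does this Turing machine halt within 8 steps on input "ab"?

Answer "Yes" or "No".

Execution trace:
Initial: [s0]ab
Step 1: δ(s0, a) = (s0, □, L) → [s0]□□b
Step 2: δ(s0, □) = (s1, □, R) → □[s1]□b
Step 3: δ(s1, □) = (s0, □, L) → [s0]□□b
Step 4: δ(s0, □) = (s1, □, R) → □[s1]□b
Step 5: δ(s1, □) = (s0, □, L) → [s0]□□b
Step 6: δ(s0, □) = (s1, □, R) → □[s1]□b
Step 7: δ(s1, □) = (s0, □, L) → [s0]□□b
Step 8: δ(s0, □) = (s1, □, R) → □[s1]□b

The machine has not reached a halting state after 8 steps.
The machine did not halt within the 8-step bound.

Answer: No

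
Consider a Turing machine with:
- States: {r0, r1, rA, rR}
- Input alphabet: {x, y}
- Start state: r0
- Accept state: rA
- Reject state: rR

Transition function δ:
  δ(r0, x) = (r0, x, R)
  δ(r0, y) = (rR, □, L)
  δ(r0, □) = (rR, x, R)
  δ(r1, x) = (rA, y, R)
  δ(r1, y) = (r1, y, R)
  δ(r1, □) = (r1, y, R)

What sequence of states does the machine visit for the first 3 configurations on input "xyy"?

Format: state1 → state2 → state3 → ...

Execution trace:
Initial: [r0]xyy
Step 1: δ(r0, x) = (r0, x, R) → x[r0]yy
Step 2: δ(r0, y) = (rR, □, L) → [rR]x□y

The machine reaches the reject state rR and halts.

State sequence: r0 → r0 → rR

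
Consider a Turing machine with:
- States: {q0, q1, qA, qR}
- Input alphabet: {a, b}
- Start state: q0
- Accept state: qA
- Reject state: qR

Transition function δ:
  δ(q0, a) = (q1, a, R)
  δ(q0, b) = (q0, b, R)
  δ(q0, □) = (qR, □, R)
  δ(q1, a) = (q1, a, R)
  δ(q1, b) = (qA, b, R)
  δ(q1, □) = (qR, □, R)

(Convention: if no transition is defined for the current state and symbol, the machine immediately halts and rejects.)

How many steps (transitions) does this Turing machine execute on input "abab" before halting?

Execution trace:
Initial: [q0]abab
Step 1: δ(q0, a) = (q1, a, R) → a[q1]bab
Step 2: δ(q1, b) = (qA, b, R) → ab[qA]ab

The machine reaches the accept state qA and halts.

The machine executed 2 steps before halting.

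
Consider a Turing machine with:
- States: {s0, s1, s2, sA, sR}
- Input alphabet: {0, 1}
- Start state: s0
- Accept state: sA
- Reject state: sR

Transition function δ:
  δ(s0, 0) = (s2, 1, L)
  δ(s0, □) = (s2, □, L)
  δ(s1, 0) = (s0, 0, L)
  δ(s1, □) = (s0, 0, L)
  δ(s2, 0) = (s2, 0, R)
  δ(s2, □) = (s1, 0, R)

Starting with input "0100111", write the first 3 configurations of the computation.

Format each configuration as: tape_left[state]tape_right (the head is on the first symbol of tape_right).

Transitions applied:
Step 1: δ(s0, 0) = (s2, 1, L)
Step 2: δ(s2, □) = (s1, 0, R)

The first 3 configurations are:
[s0]0100111 ⊢ [s2]□1100111 ⊢ 0[s1]1100111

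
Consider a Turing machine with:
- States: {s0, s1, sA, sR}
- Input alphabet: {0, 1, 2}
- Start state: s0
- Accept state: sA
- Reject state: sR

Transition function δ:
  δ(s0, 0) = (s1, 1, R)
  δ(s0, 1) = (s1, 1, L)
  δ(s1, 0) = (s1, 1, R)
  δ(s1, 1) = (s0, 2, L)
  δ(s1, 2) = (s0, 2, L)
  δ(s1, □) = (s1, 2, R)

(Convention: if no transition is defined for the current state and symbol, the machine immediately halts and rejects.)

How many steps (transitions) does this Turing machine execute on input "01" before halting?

Execution trace:
Initial: [s0]01
Step 1: δ(s0, 0) = (s1, 1, R) → 1[s1]1
Step 2: δ(s1, 1) = (s0, 2, L) → [s0]12
Step 3: δ(s0, 1) = (s1, 1, L) → [s1]□12
Step 4: δ(s1, □) = (s1, 2, R) → 2[s1]12
Step 5: δ(s1, 1) = (s0, 2, L) → [s0]222

No transition is defined for δ(s0, 2). By convention the machine halts and rejects.

The machine executed 5 steps before halting.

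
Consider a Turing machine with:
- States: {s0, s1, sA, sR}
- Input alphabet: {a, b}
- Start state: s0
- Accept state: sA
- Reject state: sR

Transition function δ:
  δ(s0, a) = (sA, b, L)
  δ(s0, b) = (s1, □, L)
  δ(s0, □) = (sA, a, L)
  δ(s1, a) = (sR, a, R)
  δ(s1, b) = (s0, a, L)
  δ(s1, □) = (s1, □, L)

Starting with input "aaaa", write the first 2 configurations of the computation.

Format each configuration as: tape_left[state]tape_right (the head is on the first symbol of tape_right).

Transitions applied:
Step 1: δ(s0, a) = (sA, b, L)

The first 2 configurations are:
[s0]aaaa ⊢ [sA]□baaa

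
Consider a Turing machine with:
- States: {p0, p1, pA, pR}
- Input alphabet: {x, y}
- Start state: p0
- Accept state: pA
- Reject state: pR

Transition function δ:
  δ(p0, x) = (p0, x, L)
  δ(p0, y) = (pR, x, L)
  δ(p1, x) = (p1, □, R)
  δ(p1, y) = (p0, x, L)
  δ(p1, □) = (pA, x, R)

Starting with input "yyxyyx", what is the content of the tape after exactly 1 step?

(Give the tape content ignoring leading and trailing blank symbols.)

Execution trace:
Initial: [p0]yyxyyx
Step 1: δ(p0, y) = (pR, x, L) → [pR]□xyxyyx

The machine reaches the reject state pR and halts.

After 1 step, the tape (ignoring leading/trailing blanks) is: xyxyyx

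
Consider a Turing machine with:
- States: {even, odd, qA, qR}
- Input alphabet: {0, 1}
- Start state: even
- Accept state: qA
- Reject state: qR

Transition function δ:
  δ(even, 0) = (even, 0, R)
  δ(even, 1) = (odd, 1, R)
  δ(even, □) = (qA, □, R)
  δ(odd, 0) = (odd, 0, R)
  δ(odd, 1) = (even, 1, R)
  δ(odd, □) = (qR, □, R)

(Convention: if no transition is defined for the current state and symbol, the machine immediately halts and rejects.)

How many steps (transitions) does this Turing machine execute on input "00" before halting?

Execution trace:
Initial: [even]00
Step 1: δ(even, 0) = (even, 0, R) → 0[even]0
Step 2: δ(even, 0) = (even, 0, R) → 00[even]□
Step 3: δ(even, □) = (qA, □, R) → 00□[qA]□

The machine reaches the accept state qA and halts.

The machine executed 3 steps before halting.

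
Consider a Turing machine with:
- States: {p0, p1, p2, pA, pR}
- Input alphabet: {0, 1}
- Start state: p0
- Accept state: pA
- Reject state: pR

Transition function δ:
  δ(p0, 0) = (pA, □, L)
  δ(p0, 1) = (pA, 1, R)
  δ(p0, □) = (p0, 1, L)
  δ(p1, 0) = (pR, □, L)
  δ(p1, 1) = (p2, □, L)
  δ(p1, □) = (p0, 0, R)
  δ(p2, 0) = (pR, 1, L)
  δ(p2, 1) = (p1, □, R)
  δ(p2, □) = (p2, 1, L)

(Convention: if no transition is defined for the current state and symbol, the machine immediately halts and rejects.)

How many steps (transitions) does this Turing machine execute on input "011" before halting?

Execution trace:
Initial: [p0]011
Step 1: δ(p0, 0) = (pA, □, L) → [pA]□□11

The machine reaches the accept state pA and halts.

The machine executed 1 step before halting.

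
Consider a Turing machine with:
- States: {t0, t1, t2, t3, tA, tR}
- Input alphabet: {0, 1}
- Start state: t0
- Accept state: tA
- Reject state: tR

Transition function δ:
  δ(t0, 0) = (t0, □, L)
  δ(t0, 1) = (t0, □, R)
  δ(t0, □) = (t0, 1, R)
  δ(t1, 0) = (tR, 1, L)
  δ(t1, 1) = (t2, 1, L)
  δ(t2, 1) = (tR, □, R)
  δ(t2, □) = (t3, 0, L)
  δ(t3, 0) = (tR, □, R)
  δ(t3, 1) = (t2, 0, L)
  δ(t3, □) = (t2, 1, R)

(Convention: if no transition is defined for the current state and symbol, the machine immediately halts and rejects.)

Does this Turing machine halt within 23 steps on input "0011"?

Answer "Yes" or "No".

Execution trace:
Initial: [t0]0011
Step 1: δ(t0, 0) = (t0, □, L) → [t0]□□011
Step 2: δ(t0, □) = (t0, 1, R) → 1[t0]□011
Step 3: δ(t0, □) = (t0, 1, R) → 11[t0]011
Step 4: δ(t0, 0) = (t0, □, L) → 1[t0]1□11
Step 5: δ(t0, 1) = (t0, □, R) → 1□[t0]□11
Step 6: δ(t0, □) = (t0, 1, R) → 1□1[t0]11
Step 7: δ(t0, 1) = (t0, □, R) → 1□1□[t0]1
Step 8: δ(t0, 1) = (t0, □, R) → 1□1□□[t0]□
Step 9: δ(t0, □) = (t0, 1, R) → 1□1□□1[t0]□
Step 10: δ(t0, □) = (t0, 1, R) → 1□1□□11[t0]□
Step 11: δ(t0, □) = (t0, 1, R) → 1□1□□111[t0]□
Step 12: δ(t0, □) = (t0, 1, R) → 1□1□□1111[t0]□
Step 13: δ(t0, □) = (t0, 1, R) → 1□1□□11111[t0]□
Step 14: δ(t0, □) = (t0, 1, R) → 1□1□□111111[t0]□
Step 15: δ(t0, □) = (t0, 1, R) → 1□1□□1111111[t0]□
Step 16: δ(t0, □) = (t0, 1, R) → 1□1□□11111111[t0]□
Step 17: δ(t0, □) = (t0, 1, R) → 1□1□□111111111[t0]□
Step 18: δ(t0, □) = (t0, 1, R) → 1□1□□1111111111[t0]□
Step 19: δ(t0, □) = (t0, 1, R) → 1□1□□11111111111[t0]□
Step 20: δ(t0, □) = (t0, 1, R) → 1□1□□111111111111[t0]□
Step 21: δ(t0, □) = (t0, 1, R) → 1□1□□1111111111111[t0]□
Step 22: δ(t0, □) = (t0, 1, R) → 1□1□□11111111111111[t0]□
Step 23: δ(t0, □) = (t0, 1, R) → 1□1□□111111111111111[t0]□

The machine has not reached a halting state after 23 steps.
The machine did not halt within the 23-step bound.

Answer: No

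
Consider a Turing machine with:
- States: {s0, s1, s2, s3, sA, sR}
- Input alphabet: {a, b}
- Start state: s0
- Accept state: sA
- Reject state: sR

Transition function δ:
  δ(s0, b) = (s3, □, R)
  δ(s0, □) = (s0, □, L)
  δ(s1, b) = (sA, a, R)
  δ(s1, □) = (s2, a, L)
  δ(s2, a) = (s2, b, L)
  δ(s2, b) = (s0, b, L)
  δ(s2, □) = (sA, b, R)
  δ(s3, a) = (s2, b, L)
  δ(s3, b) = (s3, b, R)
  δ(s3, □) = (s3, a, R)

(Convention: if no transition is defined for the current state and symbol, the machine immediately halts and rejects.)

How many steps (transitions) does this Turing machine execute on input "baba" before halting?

Execution trace:
Initial: [s0]baba
Step 1: δ(s0, b) = (s3, □, R) → □[s3]aba
Step 2: δ(s3, a) = (s2, b, L) → [s2]□bba
Step 3: δ(s2, □) = (sA, b, R) → b[sA]bba

The machine reaches the accept state sA and halts.

The machine executed 3 steps before halting.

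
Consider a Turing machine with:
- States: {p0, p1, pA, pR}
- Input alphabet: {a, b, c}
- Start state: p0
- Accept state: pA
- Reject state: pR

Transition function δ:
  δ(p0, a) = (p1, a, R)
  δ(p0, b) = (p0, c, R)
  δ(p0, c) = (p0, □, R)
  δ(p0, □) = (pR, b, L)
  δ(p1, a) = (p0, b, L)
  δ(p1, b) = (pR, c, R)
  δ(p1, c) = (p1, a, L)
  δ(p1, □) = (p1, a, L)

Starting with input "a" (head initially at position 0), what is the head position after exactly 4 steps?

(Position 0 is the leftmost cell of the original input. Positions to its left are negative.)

Execution trace (head position shown):
Step 0: [p0]a  (head at position 0)
Step 1: move right → a[p1]□  (head at position 1)
Step 2: move left → [p1]aa  (head at position 0)
Step 3: move left → [p0]□ba  (head at position -1)
Step 4: move left → [pR]□bba  (head at position -2)

After 4 steps, the head is at position -2.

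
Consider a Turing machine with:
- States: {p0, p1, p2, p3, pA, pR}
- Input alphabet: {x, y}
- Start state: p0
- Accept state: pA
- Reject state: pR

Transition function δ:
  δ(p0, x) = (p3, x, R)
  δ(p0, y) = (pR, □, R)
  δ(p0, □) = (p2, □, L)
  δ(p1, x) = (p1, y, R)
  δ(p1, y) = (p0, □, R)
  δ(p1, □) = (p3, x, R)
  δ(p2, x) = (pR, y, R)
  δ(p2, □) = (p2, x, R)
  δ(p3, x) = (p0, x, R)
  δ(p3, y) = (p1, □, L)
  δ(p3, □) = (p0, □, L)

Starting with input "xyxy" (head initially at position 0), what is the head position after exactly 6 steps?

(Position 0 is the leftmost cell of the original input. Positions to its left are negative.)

Execution trace (head position shown):
Step 0: [p0]xyxy  (head at position 0)
Step 1: move right → x[p3]yxy  (head at position 1)
Step 2: move left → [p1]x□xy  (head at position 0)
Step 3: move right → y[p1]□xy  (head at position 1)
Step 4: move right → yx[p3]xy  (head at position 2)
Step 5: move right → yxx[p0]y  (head at position 3)
Step 6: move right → yxx□[pR]□  (head at position 4)

After 6 steps, the head is at position 4.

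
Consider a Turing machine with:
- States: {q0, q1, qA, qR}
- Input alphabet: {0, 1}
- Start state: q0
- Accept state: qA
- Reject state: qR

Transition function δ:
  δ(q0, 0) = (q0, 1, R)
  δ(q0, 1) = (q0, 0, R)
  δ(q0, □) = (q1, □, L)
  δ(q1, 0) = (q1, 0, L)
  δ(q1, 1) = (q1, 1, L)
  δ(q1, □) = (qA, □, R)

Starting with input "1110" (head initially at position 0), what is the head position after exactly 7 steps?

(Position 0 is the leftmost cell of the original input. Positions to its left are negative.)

Execution trace (head position shown):
Step 0: [q0]1110  (head at position 0)
Step 1: move right → 0[q0]110  (head at position 1)
Step 2: move right → 00[q0]10  (head at position 2)
Step 3: move right → 000[q0]0  (head at position 3)
Step 4: move right → 0001[q0]□  (head at position 4)
Step 5: move left → 000[q1]1□  (head at position 3)
Step 6: move left → 00[q1]01□  (head at position 2)
Step 7: move left → 0[q1]001□  (head at position 1)

After 7 steps, the head is at position 1.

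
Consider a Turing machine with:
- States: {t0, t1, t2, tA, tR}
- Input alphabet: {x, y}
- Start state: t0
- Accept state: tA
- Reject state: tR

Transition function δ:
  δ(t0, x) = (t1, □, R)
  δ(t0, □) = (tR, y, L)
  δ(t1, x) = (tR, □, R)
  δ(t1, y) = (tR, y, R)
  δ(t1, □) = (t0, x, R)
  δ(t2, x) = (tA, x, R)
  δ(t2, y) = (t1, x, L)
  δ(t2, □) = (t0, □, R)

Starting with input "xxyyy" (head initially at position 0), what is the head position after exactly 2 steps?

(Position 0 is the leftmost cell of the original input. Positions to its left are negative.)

Execution trace (head position shown):
Step 0: [t0]xxyyy  (head at position 0)
Step 1: move right → □[t1]xyyy  (head at position 1)
Step 2: move right → □□[tR]yyy  (head at position 2)

After 2 steps, the head is at position 2.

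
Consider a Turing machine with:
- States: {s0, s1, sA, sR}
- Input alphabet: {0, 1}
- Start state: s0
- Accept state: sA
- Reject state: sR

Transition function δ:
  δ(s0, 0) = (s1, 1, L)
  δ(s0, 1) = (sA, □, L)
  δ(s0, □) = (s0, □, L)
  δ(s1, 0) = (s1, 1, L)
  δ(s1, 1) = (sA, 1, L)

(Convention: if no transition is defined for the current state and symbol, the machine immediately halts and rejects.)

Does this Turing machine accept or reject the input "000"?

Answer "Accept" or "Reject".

Execution trace:
Initial: [s0]000
Step 1: δ(s0, 0) = (s1, 1, L) → [s1]□100

No transition is defined for δ(s1, □). By convention the machine halts and rejects.

Answer: Reject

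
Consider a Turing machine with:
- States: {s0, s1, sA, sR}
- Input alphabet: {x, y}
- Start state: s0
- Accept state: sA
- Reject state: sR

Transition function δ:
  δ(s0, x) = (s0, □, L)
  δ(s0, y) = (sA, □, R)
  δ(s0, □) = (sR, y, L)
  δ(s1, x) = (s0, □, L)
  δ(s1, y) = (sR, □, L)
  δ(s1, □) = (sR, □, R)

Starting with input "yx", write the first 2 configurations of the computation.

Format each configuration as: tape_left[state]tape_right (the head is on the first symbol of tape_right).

Transitions applied:
Step 1: δ(s0, y) = (sA, □, R)

The first 2 configurations are:
[s0]yx ⊢ □[sA]x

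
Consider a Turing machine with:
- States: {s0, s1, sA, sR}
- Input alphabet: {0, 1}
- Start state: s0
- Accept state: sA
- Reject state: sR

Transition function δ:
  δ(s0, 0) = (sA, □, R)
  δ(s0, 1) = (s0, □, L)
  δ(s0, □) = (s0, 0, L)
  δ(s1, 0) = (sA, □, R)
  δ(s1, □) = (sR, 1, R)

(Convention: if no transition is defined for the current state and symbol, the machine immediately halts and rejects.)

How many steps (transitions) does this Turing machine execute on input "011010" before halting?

Execution trace:
Initial: [s0]011010
Step 1: δ(s0, 0) = (sA, □, R) → □[sA]11010

The machine reaches the accept state sA and halts.

The machine executed 1 step before halting.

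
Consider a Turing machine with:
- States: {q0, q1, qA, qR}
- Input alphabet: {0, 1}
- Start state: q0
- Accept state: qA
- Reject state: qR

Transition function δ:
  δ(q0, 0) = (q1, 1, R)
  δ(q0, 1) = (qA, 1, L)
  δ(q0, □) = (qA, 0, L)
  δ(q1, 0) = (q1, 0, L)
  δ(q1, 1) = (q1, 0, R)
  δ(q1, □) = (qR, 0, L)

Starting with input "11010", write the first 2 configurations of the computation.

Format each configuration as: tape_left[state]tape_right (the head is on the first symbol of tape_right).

Transitions applied:
Step 1: δ(q0, 1) = (qA, 1, L)

The first 2 configurations are:
[q0]11010 ⊢ [qA]□11010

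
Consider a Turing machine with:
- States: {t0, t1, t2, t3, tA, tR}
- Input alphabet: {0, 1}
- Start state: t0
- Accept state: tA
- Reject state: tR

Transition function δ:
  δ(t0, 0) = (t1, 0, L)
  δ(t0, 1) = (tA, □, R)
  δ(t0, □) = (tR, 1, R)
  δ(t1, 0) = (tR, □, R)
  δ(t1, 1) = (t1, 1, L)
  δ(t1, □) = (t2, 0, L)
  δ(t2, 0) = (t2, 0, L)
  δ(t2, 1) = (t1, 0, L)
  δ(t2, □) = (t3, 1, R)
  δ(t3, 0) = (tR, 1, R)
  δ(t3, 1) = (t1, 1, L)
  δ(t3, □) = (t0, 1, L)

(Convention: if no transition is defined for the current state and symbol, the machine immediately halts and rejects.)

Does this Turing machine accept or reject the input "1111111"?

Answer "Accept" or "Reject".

Execution trace:
Initial: [t0]1111111
Step 1: δ(t0, 1) = (tA, □, R) → □[tA]111111

The machine reaches the accept state tA and halts.

Answer: Accept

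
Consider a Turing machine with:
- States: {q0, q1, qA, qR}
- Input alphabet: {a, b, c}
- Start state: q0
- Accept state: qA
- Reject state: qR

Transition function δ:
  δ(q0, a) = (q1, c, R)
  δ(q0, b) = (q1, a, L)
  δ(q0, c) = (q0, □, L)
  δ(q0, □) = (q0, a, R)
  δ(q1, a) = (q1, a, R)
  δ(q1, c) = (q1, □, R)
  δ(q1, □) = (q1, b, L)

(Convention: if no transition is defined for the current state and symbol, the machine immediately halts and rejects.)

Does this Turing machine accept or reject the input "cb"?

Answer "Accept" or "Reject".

Execution trace:
Initial: [q0]cb
Step 1: δ(q0, c) = (q0, □, L) → [q0]□□b
Step 2: δ(q0, □) = (q0, a, R) → a[q0]□b
Step 3: δ(q0, □) = (q0, a, R) → aa[q0]b
Step 4: δ(q0, b) = (q1, a, L) → a[q1]aa
Step 5: δ(q1, a) = (q1, a, R) → aa[q1]a
Step 6: δ(q1, a) = (q1, a, R) → aaa[q1]□
Step 7: δ(q1, □) = (q1, b, L) → aa[q1]ab
Step 8: δ(q1, a) = (q1, a, R) → aaa[q1]b

No transition is defined for δ(q1, b). By convention the machine halts and rejects.

Answer: Reject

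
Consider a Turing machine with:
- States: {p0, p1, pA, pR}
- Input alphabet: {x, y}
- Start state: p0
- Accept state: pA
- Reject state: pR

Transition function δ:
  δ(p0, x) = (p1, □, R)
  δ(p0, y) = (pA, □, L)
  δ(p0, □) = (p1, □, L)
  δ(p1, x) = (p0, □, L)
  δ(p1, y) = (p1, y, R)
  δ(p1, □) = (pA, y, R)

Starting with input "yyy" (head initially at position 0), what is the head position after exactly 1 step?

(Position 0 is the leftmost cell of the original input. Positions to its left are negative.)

Execution trace (head position shown):
Step 0: [p0]yyy  (head at position 0)
Step 1: move left → [pA]□□yy  (head at position -1)

After 1 step, the head is at position -1.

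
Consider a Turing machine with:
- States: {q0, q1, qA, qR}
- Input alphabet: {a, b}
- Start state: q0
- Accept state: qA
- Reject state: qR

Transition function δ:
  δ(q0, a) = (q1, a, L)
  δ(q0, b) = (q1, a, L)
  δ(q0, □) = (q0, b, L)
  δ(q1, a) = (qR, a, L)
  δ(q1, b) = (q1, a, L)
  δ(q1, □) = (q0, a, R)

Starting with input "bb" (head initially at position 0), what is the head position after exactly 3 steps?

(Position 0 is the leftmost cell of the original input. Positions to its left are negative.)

Execution trace (head position shown):
Step 0: [q0]bb  (head at position 0)
Step 1: move left → [q1]□ab  (head at position -1)
Step 2: move right → a[q0]ab  (head at position 0)
Step 3: move left → [q1]aab  (head at position -1)

After 3 steps, the head is at position -1.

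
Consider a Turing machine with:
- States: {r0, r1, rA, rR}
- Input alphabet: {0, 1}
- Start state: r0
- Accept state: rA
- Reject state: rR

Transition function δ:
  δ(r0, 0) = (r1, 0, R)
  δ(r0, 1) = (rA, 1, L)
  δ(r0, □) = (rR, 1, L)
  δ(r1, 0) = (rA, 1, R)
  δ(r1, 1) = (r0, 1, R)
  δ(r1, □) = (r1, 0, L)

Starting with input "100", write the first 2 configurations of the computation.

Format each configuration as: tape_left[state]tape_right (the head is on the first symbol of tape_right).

Transitions applied:
Step 1: δ(r0, 1) = (rA, 1, L)

The first 2 configurations are:
[r0]100 ⊢ [rA]□100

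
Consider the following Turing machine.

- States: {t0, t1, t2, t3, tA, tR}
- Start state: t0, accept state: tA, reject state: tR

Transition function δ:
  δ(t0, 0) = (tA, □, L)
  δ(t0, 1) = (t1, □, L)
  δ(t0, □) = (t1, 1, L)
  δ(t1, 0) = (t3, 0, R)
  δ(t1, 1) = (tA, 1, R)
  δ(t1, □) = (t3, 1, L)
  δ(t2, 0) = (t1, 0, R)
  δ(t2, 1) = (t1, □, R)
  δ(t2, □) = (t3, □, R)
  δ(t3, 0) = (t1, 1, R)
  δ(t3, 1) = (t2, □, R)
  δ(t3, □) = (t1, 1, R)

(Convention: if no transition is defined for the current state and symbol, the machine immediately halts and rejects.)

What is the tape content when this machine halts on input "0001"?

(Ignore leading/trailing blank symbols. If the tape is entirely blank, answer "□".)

Execution trace:
Initial: [t0]0001
Step 1: δ(t0, 0) = (tA, □, L) → [tA]□□001

The machine reaches the accept state tA and halts.

Final tape (ignoring leading/trailing blanks): 001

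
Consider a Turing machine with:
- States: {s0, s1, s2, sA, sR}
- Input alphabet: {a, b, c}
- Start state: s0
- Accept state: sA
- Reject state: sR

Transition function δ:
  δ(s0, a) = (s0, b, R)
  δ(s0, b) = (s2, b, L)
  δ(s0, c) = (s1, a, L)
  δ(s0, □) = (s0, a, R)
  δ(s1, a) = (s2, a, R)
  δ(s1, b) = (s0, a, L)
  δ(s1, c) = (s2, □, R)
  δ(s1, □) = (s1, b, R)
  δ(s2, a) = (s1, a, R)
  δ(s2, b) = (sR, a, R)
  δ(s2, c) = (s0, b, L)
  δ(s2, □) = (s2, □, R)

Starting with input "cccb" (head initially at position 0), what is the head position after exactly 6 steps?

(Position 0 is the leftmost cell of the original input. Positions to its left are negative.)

Execution trace (head position shown):
Step 0: [s0]cccb  (head at position 0)
Step 1: move left → [s1]□accb  (head at position -1)
Step 2: move right → b[s1]accb  (head at position 0)
Step 3: move right → ba[s2]ccb  (head at position 1)
Step 4: move left → b[s0]abcb  (head at position 0)
Step 5: move right → bb[s0]bcb  (head at position 1)
Step 6: move left → b[s2]bbcb  (head at position 0)

After 6 steps, the head is at position 0.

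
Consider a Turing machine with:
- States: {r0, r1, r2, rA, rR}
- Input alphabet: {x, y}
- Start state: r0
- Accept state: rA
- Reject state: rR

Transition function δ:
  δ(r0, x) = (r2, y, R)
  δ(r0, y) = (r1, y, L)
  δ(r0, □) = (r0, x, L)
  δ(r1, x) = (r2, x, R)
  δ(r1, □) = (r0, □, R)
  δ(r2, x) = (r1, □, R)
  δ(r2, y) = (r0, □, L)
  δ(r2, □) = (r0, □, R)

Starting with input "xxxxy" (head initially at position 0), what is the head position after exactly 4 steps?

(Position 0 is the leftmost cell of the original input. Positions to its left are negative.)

Execution trace (head position shown):
Step 0: [r0]xxxxy  (head at position 0)
Step 1: move right → y[r2]xxxy  (head at position 1)
Step 2: move right → y□[r1]xxy  (head at position 2)
Step 3: move right → y□x[r2]xy  (head at position 3)
Step 4: move right → y□x□[r1]y  (head at position 4)

After 4 steps, the head is at position 4.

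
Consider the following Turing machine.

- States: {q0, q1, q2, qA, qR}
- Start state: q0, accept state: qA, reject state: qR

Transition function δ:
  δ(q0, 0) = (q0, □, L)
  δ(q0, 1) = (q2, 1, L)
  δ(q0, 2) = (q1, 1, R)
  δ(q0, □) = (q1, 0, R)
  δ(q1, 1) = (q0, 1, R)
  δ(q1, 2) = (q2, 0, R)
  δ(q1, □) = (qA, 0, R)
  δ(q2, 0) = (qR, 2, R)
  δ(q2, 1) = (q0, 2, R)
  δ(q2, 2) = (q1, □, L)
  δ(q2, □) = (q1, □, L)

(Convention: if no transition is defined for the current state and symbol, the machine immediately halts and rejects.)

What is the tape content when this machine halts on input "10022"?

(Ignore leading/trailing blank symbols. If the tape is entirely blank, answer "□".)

Execution trace:
Initial: [q0]10022
Step 1: δ(q0, 1) = (q2, 1, L) → [q2]□10022
Step 2: δ(q2, □) = (q1, □, L) → [q1]□□10022
Step 3: δ(q1, □) = (qA, 0, R) → 0[qA]□10022

The machine reaches the accept state qA and halts.

Final tape (ignoring leading/trailing blanks): 0□10022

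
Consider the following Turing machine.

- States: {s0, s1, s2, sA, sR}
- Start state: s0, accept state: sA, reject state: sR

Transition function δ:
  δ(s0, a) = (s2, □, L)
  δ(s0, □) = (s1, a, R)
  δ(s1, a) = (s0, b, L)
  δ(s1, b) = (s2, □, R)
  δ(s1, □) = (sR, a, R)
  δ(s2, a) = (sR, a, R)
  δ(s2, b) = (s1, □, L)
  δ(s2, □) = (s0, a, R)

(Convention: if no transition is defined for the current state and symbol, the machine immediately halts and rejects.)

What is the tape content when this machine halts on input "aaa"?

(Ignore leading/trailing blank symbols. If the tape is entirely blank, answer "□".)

Execution trace:
Initial: [s0]aaa
Step 1: δ(s0, a) = (s2, □, L) → [s2]□□aa
Step 2: δ(s2, □) = (s0, a, R) → a[s0]□aa
Step 3: δ(s0, □) = (s1, a, R) → aa[s1]aa
Step 4: δ(s1, a) = (s0, b, L) → a[s0]aba
Step 5: δ(s0, a) = (s2, □, L) → [s2]a□ba
Step 6: δ(s2, a) = (sR, a, R) → a[sR]□ba

The machine reaches the reject state sR and halts.

Final tape (ignoring leading/trailing blanks): a□ba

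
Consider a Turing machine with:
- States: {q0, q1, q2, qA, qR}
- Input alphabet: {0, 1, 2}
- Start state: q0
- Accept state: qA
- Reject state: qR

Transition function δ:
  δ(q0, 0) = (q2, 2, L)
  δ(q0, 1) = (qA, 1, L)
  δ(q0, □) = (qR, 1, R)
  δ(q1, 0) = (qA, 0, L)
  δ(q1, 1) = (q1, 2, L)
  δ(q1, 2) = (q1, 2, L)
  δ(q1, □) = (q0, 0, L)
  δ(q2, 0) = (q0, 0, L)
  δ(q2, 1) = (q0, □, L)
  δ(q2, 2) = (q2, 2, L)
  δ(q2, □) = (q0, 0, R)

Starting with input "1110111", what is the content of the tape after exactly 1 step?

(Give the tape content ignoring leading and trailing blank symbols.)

Execution trace:
Initial: [q0]1110111
Step 1: δ(q0, 1) = (qA, 1, L) → [qA]□1110111

The machine reaches the accept state qA and halts.

After 1 step, the tape (ignoring leading/trailing blanks) is: 1110111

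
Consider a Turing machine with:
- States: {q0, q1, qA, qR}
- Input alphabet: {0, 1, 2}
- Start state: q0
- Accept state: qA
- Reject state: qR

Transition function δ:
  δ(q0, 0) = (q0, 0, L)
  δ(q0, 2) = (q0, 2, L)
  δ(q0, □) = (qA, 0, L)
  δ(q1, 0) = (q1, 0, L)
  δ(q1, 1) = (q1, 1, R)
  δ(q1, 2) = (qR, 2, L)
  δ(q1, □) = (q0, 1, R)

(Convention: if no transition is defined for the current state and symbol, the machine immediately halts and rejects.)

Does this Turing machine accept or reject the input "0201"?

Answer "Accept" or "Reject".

Execution trace:
Initial: [q0]0201
Step 1: δ(q0, 0) = (q0, 0, L) → [q0]□0201
Step 2: δ(q0, □) = (qA, 0, L) → [qA]□00201

The machine reaches the accept state qA and halts.

Answer: Accept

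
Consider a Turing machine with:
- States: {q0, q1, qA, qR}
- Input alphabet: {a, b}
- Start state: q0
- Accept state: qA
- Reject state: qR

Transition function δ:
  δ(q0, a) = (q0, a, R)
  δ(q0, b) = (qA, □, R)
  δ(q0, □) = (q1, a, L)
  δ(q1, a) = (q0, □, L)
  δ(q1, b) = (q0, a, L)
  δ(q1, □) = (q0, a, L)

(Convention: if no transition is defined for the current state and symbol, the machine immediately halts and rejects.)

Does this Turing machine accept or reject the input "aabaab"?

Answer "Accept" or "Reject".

Execution trace:
Initial: [q0]aabaab
Step 1: δ(q0, a) = (q0, a, R) → a[q0]abaab
Step 2: δ(q0, a) = (q0, a, R) → aa[q0]baab
Step 3: δ(q0, b) = (qA, □, R) → aa□[qA]aab

The machine reaches the accept state qA and halts.

Answer: Accept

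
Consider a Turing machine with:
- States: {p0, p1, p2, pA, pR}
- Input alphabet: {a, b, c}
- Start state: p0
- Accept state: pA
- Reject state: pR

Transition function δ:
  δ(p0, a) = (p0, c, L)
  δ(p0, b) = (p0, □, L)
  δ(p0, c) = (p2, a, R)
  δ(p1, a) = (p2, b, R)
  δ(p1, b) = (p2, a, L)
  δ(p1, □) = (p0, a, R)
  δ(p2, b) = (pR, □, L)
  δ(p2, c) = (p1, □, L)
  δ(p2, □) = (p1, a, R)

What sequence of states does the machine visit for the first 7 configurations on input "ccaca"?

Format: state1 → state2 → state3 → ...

Execution trace:
Initial: [p0]ccaca
Step 1: δ(p0, c) = (p2, a, R) → a[p2]caca
Step 2: δ(p2, c) = (p1, □, L) → [p1]a□aca
Step 3: δ(p1, a) = (p2, b, R) → b[p2]□aca
Step 4: δ(p2, □) = (p1, a, R) → ba[p1]aca
Step 5: δ(p1, a) = (p2, b, R) → bab[p2]ca
Step 6: δ(p2, c) = (p1, □, L) → ba[p1]b□a

State sequence: p0 → p2 → p1 → p2 → p1 → p2 → p1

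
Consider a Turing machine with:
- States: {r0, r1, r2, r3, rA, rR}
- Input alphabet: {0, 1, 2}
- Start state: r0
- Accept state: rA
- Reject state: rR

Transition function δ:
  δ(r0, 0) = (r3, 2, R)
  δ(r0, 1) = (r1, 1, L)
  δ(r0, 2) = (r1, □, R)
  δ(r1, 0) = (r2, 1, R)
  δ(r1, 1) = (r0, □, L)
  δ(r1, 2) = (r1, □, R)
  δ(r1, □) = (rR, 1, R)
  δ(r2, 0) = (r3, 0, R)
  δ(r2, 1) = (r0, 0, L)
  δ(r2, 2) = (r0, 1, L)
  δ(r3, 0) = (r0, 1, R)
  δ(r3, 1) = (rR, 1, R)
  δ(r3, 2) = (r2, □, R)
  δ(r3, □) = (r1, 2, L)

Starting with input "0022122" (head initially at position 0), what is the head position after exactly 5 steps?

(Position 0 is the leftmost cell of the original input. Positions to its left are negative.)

Execution trace (head position shown):
Step 0: [r0]0022122  (head at position 0)
Step 1: move right → 2[r3]022122  (head at position 1)
Step 2: move right → 21[r0]22122  (head at position 2)
Step 3: move right → 21□[r1]2122  (head at position 3)
Step 4: move right → 21□□[r1]122  (head at position 4)
Step 5: move left → 21□[r0]□□22  (head at position 3)

After 5 steps, the head is at position 3.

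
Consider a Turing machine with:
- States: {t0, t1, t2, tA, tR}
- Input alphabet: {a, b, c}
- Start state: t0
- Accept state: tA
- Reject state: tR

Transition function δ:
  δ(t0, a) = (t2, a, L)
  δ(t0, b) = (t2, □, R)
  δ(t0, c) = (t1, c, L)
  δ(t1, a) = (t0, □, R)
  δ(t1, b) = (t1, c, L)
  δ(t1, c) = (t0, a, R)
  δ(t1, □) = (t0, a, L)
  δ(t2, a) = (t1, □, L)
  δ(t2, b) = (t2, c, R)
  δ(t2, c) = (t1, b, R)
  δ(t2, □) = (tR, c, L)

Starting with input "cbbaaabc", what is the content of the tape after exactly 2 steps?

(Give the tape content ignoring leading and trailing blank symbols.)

Execution trace:
Initial: [t0]cbbaaabc
Step 1: δ(t0, c) = (t1, c, L) → [t1]□cbbaaabc
Step 2: δ(t1, □) = (t0, a, L) → [t0]□acbbaaabc

No transition is defined for δ(t0, □). By convention the machine halts and rejects.

After 2 steps, the tape (ignoring leading/trailing blanks) is: acbbaaabc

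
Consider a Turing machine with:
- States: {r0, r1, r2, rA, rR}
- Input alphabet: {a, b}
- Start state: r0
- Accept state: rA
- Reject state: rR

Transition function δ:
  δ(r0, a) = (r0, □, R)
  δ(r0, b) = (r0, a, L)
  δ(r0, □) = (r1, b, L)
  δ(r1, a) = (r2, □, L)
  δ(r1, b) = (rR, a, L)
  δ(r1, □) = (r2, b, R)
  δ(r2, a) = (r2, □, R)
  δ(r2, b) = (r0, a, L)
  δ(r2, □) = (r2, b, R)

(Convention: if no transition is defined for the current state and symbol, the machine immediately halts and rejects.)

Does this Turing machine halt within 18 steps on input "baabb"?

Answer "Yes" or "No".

Execution trace:
Initial: [r0]baabb
Step 1: δ(r0, b) = (r0, a, L) → [r0]□aaabb
Step 2: δ(r0, □) = (r1, b, L) → [r1]□baaabb
Step 3: δ(r1, □) = (r2, b, R) → b[r2]baaabb
Step 4: δ(r2, b) = (r0, a, L) → [r0]baaaabb
Step 5: δ(r0, b) = (r0, a, L) → [r0]□aaaaabb
Step 6: δ(r0, □) = (r1, b, L) → [r1]□baaaaabb
Step 7: δ(r1, □) = (r2, b, R) → b[r2]baaaaabb
Step 8: δ(r2, b) = (r0, a, L) → [r0]baaaaaabb
Step 9: δ(r0, b) = (r0, a, L) → [r0]□aaaaaaabb
Step 10: δ(r0, □) = (r1, b, L) → [r1]□baaaaaaabb
Step 11: δ(r1, □) = (r2, b, R) → b[r2]baaaaaaabb
Step 12: δ(r2, b) = (r0, a, L) → [r0]baaaaaaaabb
Step 13: δ(r0, b) = (r0, a, L) → [r0]□aaaaaaaaabb
Step 14: δ(r0, □) = (r1, b, L) → [r1]□baaaaaaaaabb
Step 15: δ(r1, □) = (r2, b, R) → b[r2]baaaaaaaaabb
Step 16: δ(r2, b) = (r0, a, L) → [r0]baaaaaaaaaabb
Step 17: δ(r0, b) = (r0, a, L) → [r0]□aaaaaaaaaaabb
Step 18: δ(r0, □) = (r1, b, L) → [r1]□baaaaaaaaaaabb

The machine has not reached a halting state after 18 steps.
The machine did not halt within the 18-step bound.

Answer: No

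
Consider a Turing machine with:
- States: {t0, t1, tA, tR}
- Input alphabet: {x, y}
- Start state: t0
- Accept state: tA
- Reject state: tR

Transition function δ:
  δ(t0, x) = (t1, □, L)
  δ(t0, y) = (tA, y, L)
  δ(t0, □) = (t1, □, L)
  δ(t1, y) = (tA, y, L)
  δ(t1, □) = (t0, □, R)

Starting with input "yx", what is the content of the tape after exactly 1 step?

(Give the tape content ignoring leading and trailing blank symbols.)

Execution trace:
Initial: [t0]yx
Step 1: δ(t0, y) = (tA, y, L) → [tA]□yx

The machine reaches the accept state tA and halts.

After 1 step, the tape (ignoring leading/trailing blanks) is: yx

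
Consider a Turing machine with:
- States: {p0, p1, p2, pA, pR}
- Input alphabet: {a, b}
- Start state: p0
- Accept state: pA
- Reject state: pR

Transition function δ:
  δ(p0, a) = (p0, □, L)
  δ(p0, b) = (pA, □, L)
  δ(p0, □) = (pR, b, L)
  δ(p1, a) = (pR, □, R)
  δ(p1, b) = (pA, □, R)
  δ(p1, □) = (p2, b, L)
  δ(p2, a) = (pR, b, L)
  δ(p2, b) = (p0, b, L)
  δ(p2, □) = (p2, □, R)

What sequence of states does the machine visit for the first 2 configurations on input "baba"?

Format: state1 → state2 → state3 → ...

Execution trace:
Initial: [p0]baba
Step 1: δ(p0, b) = (pA, □, L) → [pA]□□aba

The machine reaches the accept state pA and halts.

State sequence: p0 → pA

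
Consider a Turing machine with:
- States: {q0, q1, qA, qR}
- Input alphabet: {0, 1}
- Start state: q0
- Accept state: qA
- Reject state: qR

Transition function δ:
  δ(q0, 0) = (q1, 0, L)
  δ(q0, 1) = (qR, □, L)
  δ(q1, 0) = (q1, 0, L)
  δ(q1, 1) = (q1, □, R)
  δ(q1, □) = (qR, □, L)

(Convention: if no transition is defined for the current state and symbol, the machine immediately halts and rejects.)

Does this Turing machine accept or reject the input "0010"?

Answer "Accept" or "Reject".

Execution trace:
Initial: [q0]0010
Step 1: δ(q0, 0) = (q1, 0, L) → [q1]□0010
Step 2: δ(q1, □) = (qR, □, L) → [qR]□□0010

The machine reaches the reject state qR and halts.

Answer: Reject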